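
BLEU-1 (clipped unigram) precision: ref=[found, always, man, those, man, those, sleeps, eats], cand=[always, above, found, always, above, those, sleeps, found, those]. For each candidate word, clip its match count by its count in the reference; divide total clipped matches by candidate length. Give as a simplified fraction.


Reference word counts: {'always': 1, 'eats': 1, 'found': 1, 'man': 2, 'sleeps': 1, 'those': 2}
Checking each candidate word (with clipping):
  'always' -> in reference (ref count 1, used 1/1) -> match (matches: 1)
  'above' -> not in reference -> no match (matches: 1)
  'found' -> in reference (ref count 1, used 1/1) -> match (matches: 2)
  'always' -> ref count 1 already used up (1/1) -> clipped, no match (matches: 2)
  'above' -> not in reference -> no match (matches: 2)
  'those' -> in reference (ref count 2, used 1/2) -> match (matches: 3)
  'sleeps' -> in reference (ref count 1, used 1/1) -> match (matches: 4)
  'found' -> ref count 1 already used up (1/1) -> clipped, no match (matches: 4)
  'those' -> in reference (ref count 2, used 2/2) -> match (matches: 5)
Clipped matches: 5, Candidate length: 9
Precision = 5/9

5/9


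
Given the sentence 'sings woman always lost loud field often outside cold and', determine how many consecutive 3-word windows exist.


Word trigrams from [10] words:
  Trigram 1: (sings woman always)
  Trigram 2: (woman always lost)
  Trigram 3: (always lost loud)
  Trigram 4: (lost loud field)
  Trigram 5: (loud field often)
  Trigram 6: (field often outside)
  Trigram 7: (often outside cold)
  Trigram 8: (outside cold and)
Total word trigrams: 10 - 2 = 8

8


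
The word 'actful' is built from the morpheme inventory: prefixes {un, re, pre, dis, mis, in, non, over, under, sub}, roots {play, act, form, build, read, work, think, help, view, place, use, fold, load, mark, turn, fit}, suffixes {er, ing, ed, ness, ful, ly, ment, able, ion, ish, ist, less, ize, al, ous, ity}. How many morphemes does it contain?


Segmenting 'actful' against the inventory:
  'act' -> root (morpheme 1)
  'ful' -> suffix (morpheme 2)
Total morphemes: 2

2


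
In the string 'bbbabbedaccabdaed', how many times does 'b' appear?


Scanning 'bbbabbedaccabdaed' for 'b':
  Position 0: 'b' -> MATCH (count: 1)
  Position 1: 'b' -> MATCH (count: 2)
  Position 2: 'b' -> MATCH (count: 3)
  Position 4: 'b' -> MATCH (count: 4)
  Position 5: 'b' -> MATCH (count: 5)
  Position 12: 'b' -> MATCH (count: 6)
Total occurrences of 'b': 6

6


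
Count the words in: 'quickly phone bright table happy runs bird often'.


Counting words by splitting on spaces:
  Word 1: 'quickly'
  Word 2: 'phone'
  Word 3: 'bright'
  Word 4: 'table'
  Word 5: 'happy'
  Word 6: 'runs'
  Word 7: 'bird'
  Word 8: 'often'
Total words: 8

8


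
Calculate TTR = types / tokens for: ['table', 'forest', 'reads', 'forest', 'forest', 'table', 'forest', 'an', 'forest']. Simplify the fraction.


Tokens: 9
Unique types: ('an', 'forest', 'reads', 'table') = 4
TTR = 4/9
Already in lowest terms.

4/9


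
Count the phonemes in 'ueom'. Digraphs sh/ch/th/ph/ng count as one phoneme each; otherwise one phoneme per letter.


Parsing 'ueom' greedily, digraphs first:
  'u' -> vowel phoneme (phonemes so far: 1)
  'e' -> vowel phoneme (phonemes so far: 2)
  'o' -> vowel phoneme (phonemes so far: 3)
  'm' -> consonant phoneme (phonemes so far: 4)
Total phonemes: 4

4


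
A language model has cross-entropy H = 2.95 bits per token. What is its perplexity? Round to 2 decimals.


Perplexity formula: PP = 2^H
H = 2.95
PP = 2^2.95
Decompose: 2^2.95 = 2^2 * 2^0.95
2^2 = 4, 2^0.95 ~ 1.9318727
PP ~ 4 * 1.9318727 = 7.7274908
Rounded to 2 decimals: 7.73

7.73


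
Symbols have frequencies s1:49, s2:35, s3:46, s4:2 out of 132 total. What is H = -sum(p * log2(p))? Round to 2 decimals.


Computing entropy H = -sum(p_i * log2(p_i)):
  s1: p = 49/132 = 0.3712, -p*log2(p) = 0.5307
  s2: p = 35/132 = 0.2652, -p*log2(p) = 0.5078
  s3: p = 46/132 = 0.3485, -p*log2(p) = 0.5300
  s4: p = 2/132 = 0.0152, -p*log2(p) = 0.0916
H = sum of terms = 1.6601
Rounded to 2 decimals: 1.66

1.66


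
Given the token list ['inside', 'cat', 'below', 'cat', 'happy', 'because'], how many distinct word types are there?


Listing all tokens and tracking unique types:
  Token 1: 'inside' -> NEW (unique so far: 1)
  Token 2: 'cat' -> NEW (unique so far: 2)
  Token 3: 'below' -> NEW (unique so far: 3)
  Token 4: 'cat' -> duplicate (unique so far: 3)
  Token 5: 'happy' -> NEW (unique so far: 4)
  Token 6: 'because' -> NEW (unique so far: 5)
Unique types: ('because', 'below', 'cat', 'happy', 'inside')
Vocabulary size: 5

5


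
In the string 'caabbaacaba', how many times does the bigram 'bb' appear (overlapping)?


Scanning 'caabbaacaba' for bigram 'bb':
  Position 0: 'ca' -> no
  Position 1: 'aa' -> no
  Position 2: 'ab' -> no
  Position 3: 'bb' -> MATCH
  Position 4: 'ba' -> no
  Position 5: 'aa' -> no
  Position 6: 'ac' -> no
  Position 7: 'ca' -> no
  Position 8: 'ab' -> no
  Position 9: 'ba' -> no
Total matches: 1

1


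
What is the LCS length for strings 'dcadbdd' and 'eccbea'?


DP table for LCS of 'dcadbdd' and 'eccbea':
       e  c  c  b  e  a
    0  0  0  0  0  0  0
  d 0  0  0  0  0  0  0
  c 0  0  1  1  1  1  1
  a 0  0  1  1  1  1  2
  d 0  0  1  1  1  1  2
  b 0  0  1  1  2  2  2
  d 0  0  1  1  2  2  2
  d 0  0  1  1  2  2  2
LCS: 'ca'
LCS length = 2

2


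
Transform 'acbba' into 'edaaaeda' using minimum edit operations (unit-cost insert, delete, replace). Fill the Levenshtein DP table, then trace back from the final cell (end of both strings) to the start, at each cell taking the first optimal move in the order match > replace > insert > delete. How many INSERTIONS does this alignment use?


Edit distance = 6. Backtracking from cell (5, 8) with preference match > replace > insert > delete,
then listing the resulting alignment 'acbba' -> 'edaaaeda' left to right:
  Step 1: insert 'e' [insertion #1]
  Step 2: insert 'd' [insertion #2]
  Step 3: insert 'a' [insertion #3]
  Step 4: keep 'a'
  Step 5: replace c->a
  Step 6: replace b->e
  Step 7: replace b->d
  Step 8: keep 'a'
Total insertions: 3

3


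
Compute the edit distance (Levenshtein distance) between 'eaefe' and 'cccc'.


Building DP table for s1='eaefe' (len 5) and s2='cccc' (len 4):
       c  c  c  c
    0  1  2  3  4
  e 1  1  2  3  4
  a 2  2  2  3  4
  e 3  3  3  3  4
  f 4  4  4  4  4
  e 5  5  5  5  5
Edit distance = dp[5][4] = 5

5


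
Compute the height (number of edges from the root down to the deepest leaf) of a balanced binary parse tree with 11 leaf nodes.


In a balanced binary tree with n leaves the deepest leaf is ceil(log2(n)) edges below the root.
log2(11) = 3.4594
ceil(3.4594) = 4
height (edges) = 4

4


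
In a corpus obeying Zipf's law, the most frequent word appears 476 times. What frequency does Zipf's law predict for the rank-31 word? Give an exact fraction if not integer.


Zipf's law: freq(rank) = f1 / rank
f1 = 476, rank = 31
freq = 476 / 31
GCD(476, 31) = 1
Simplified: 476/31

476/31


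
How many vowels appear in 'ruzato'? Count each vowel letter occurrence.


Scanning each character of 'ruzato':
  Position 1: 'r' -> consonant (running count: 0)
  Position 2: 'u' -> vowel (running count: 1)
  Position 3: 'z' -> consonant (running count: 1)
  Position 4: 'a' -> vowel (running count: 2)
  Position 5: 't' -> consonant (running count: 2)
  Position 6: 'o' -> vowel (running count: 3)
Total vowels: 3

3


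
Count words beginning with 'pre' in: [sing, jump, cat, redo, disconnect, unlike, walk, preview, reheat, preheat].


Checking each word for prefix 'pre':
  'sing' -> no (count: 0)
  'jump' -> no (count: 0)
  'cat' -> no (count: 0)
  'redo' -> no (count: 0)
  'disconnect' -> no (count: 0)
  'unlike' -> no (count: 0)
  'walk' -> no (count: 0)
  'preview' -> YES, starts with 'pre' (count: 1)
  'reheat' -> no (count: 1)
  'preheat' -> YES, starts with 'pre' (count: 2)
Total with prefix 'pre': 2

2


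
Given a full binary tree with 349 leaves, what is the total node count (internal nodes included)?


Leaf nodes (terminals): 349
Internal nodes = n - 1 = 349 - 1 = 348
Total = leaves + internal = 349 + 348 = 697

697


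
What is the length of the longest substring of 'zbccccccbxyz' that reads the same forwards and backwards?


Scanning 'zbccccccbxyz' for palindromic substrings.
Substring at positions 1-8: 'bccccccb'.
Check: reverse('bccccccb') = 'bccccccb' -> palindrome confirmed.
Neighbouring characters ('z' / 'x') break symmetry, so it cannot extend further.
No longer palindromic substring exists; longest length = 8

8


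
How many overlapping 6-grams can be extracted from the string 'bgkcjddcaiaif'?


String 'bgkcjddcaiaif' has length L = 13.
Number of overlapping n-grams = L - n + 1
Substituting: 13 - 6 + 1 = 8

8


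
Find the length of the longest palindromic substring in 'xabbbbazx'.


Scanning 'xabbbbazx' for palindromic substrings.
Substring at positions 1-6: 'abbbba'.
Check: reverse('abbbba') = 'abbbba' -> palindrome confirmed.
Neighbouring characters ('x' / 'z') break symmetry, so it cannot extend further.
No longer palindromic substring exists; longest length = 6

6


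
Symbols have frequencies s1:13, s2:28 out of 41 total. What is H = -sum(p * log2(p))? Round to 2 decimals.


Computing entropy H = -sum(p_i * log2(p_i)):
  s1: p = 13/41 = 0.3171, -p*log2(p) = 0.5254
  s2: p = 28/41 = 0.6829, -p*log2(p) = 0.3757
H = sum of terms = 0.9011
Rounded to 2 decimals: 0.90

0.90


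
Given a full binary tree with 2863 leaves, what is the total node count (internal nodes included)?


Leaf nodes (terminals): 2863
Internal nodes = n - 1 = 2863 - 1 = 2862
Total = leaves + internal = 2863 + 2862 = 5725

5725


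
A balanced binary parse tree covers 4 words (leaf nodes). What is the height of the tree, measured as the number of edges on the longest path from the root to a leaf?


In a balanced binary tree with n leaves the deepest leaf is ceil(log2(n)) edges below the root.
log2(4) = 2.0000
ceil(2.0000) = 2
height (edges) = 2

2


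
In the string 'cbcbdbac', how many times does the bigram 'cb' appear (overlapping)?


Scanning 'cbcbdbac' for bigram 'cb':
  Position 0: 'cb' -> MATCH
  Position 1: 'bc' -> no
  Position 2: 'cb' -> MATCH
  Position 3: 'bd' -> no
  Position 4: 'db' -> no
  Position 5: 'ba' -> no
  Position 6: 'ac' -> no
Total matches: 2

2


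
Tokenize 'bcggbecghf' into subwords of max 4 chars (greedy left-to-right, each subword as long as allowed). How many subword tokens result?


'bcggbecghf' has 10 characters.
Chunking with max size 4:
  Chunk 1: 'bcgg' (positions 0-3)
  Chunk 2: 'becg' (positions 4-7)
  Chunk 3: 'hf' (positions 8-9)
Total chunks: ceil(10 / 4) = 3

3


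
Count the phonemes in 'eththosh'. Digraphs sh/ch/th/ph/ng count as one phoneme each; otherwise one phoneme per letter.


Parsing 'eththosh' greedily, digraphs first:
  'e' -> vowel phoneme (phonemes so far: 1)
  'th' -> digraph (1 consonant phoneme) (phonemes so far: 2)
  'th' -> digraph (1 consonant phoneme) (phonemes so far: 3)
  'o' -> vowel phoneme (phonemes so far: 4)
  'sh' -> digraph (1 consonant phoneme) (phonemes so far: 5)
Total phonemes: 5

5


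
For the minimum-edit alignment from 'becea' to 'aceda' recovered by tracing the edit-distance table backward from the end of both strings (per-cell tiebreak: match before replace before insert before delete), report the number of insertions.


Edit distance = 3. Backtracking from cell (5, 5) with preference match > replace > insert > delete,
then listing the resulting alignment 'becea' -> 'aceda' left to right:
  Step 1: delete 'b'
  Step 2: replace e->a
  Step 3: keep 'c'
  Step 4: keep 'e'
  Step 5: insert 'd' [insertion #1]
  Step 6: keep 'a'
Total insertions: 1

1


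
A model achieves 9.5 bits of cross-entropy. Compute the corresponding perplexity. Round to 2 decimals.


Perplexity formula: PP = 2^H
H = 9.5
PP = 2^9.5
Decompose: 2^9.5 = 2^9 * 2^0.5 = 2^9 * sqrt(2)
2^9 = 512, sqrt(2) ~ 1.4142136
PP ~ 512 * 1.4142136 = 724.0773632
Rounded to 2 decimals: 724.08

724.08


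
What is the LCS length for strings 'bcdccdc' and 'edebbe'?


DP table for LCS of 'bcdccdc' and 'edebbe':
       e  d  e  b  b  e
    0  0  0  0  0  0  0
  b 0  0  0  0  1  1  1
  c 0  0  0  0  1  1  1
  d 0  0  1  1  1  1  1
  c 0  0  1  1  1  1  1
  c 0  0  1  1  1  1  1
  d 0  0  1  1  1  1  1
  c 0  0  1  1  1  1  1
LCS: 'b'
LCS length = 1

1


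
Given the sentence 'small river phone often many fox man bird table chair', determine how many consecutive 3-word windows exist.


Word trigrams from [10] words:
  Trigram 1: (small river phone)
  Trigram 2: (river phone often)
  Trigram 3: (phone often many)
  Trigram 4: (often many fox)
  Trigram 5: (many fox man)
  Trigram 6: (fox man bird)
  Trigram 7: (man bird table)
  Trigram 8: (bird table chair)
Total word trigrams: 10 - 2 = 8

8


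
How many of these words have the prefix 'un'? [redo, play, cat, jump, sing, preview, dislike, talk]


Checking each word for prefix 'un':
  'redo' -> no (count: 0)
  'play' -> no (count: 0)
  'cat' -> no (count: 0)
  'jump' -> no (count: 0)
  'sing' -> no (count: 0)
  'preview' -> no (count: 0)
  'dislike' -> no (count: 0)
  'talk' -> no (count: 0)
Total with prefix 'un': 0

0


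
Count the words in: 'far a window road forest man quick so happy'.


Counting words by splitting on spaces:
  Word 1: 'far'
  Word 2: 'a'
  Word 3: 'window'
  Word 4: 'road'
  Word 5: 'forest'
  Word 6: 'man'
  Word 7: 'quick'
  Word 8: 'so'
  Word 9: 'happy'
Total words: 9

9


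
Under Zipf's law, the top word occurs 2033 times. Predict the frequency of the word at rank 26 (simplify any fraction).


Zipf's law: freq(rank) = f1 / rank
f1 = 2033, rank = 26
freq = 2033 / 26
GCD(2033, 26) = 1
Simplified: 2033/26

2033/26


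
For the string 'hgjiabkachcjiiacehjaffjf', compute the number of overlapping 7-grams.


String 'hgjiabkachcjiiacehjaffjf' has length L = 24.
Number of overlapping n-grams = L - n + 1
Substituting: 24 - 7 + 1 = 18

18


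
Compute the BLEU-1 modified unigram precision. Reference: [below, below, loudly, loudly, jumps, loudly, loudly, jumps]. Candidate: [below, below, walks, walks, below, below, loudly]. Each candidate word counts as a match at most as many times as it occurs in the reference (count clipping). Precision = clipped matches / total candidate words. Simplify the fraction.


Reference word counts: {'below': 2, 'jumps': 2, 'loudly': 4}
Checking each candidate word (with clipping):
  'below' -> in reference (ref count 2, used 1/2) -> match (matches: 1)
  'below' -> in reference (ref count 2, used 2/2) -> match (matches: 2)
  'walks' -> not in reference -> no match (matches: 2)
  'walks' -> not in reference -> no match (matches: 2)
  'below' -> ref count 2 already used up (2/2) -> clipped, no match (matches: 2)
  'below' -> ref count 2 already used up (2/2) -> clipped, no match (matches: 2)
  'loudly' -> in reference (ref count 4, used 1/4) -> match (matches: 3)
Clipped matches: 3, Candidate length: 7
Precision = 3/7

3/7


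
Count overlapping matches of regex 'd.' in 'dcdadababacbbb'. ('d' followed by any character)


Pattern: d. means 'd' followed by any character.
Scanning 'dcdadababacbbb' position-by-position:
  Pos 0: window 'dc' -> MATCH
  Pos 1: window 'cd' -> no
  Pos 2: window 'da' -> MATCH
  Pos 3: window 'ad' -> no
  Pos 4: window 'da' -> MATCH
  Pos 5: window 'ab' -> no
  Pos 6: window 'ba' -> no
  Pos 7: window 'ab' -> no
  Pos 8: window 'ba' -> no
  Pos 9: window 'ac' -> no
  Pos 10: window 'cb' -> no
  Pos 11: window 'bb' -> no
  Pos 12: window 'bb' -> no
  Pos 13: window 'b' -> no
Total matches: 3

3


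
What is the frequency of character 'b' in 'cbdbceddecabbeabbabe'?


Scanning 'cbdbceddecabbeabbabe' for 'b':
  Position 1: 'b' -> MATCH (count: 1)
  Position 3: 'b' -> MATCH (count: 2)
  Position 11: 'b' -> MATCH (count: 3)
  Position 12: 'b' -> MATCH (count: 4)
  Position 15: 'b' -> MATCH (count: 5)
  Position 16: 'b' -> MATCH (count: 6)
  Position 18: 'b' -> MATCH (count: 7)
Total occurrences of 'b': 7

7


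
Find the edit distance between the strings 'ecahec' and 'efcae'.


Building DP table for s1='ecahec' (len 6) and s2='efcae' (len 5):
       e  f  c  a  e
    0  1  2  3  4  5
  e 1  0  1  2  3  4
  c 2  1  1  1  2  3
  a 3  2  2  2  1  2
  h 4  3  3  3  2  2
  e 5  4  4  4  3  2
  c 6  5  5  4  4  3
Edit distance = dp[6][5] = 3

3


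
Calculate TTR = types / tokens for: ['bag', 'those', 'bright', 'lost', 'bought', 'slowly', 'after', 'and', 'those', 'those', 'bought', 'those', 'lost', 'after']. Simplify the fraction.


Tokens: 14
Unique types: ('after', 'and', 'bag', 'bought', 'bright', 'lost', 'slowly', 'those') = 8
TTR = 8/14
Simplify: divide both by 2 -> 4/7
TTR = 4/7

4/7


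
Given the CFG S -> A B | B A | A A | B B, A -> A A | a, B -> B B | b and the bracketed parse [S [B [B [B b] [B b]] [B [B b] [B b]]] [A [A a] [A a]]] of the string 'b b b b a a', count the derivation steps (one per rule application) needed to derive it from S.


Every bracketed nonterminal node [X ...] in the tree is produced by exactly one rule application.
Reading the tree off as a leftmost derivation:
  Step 1: S  =>  B A   (applied S -> B A)
  Step 2: B A  =>  B B A   (applied B -> B B)
  Step 3: B B A  =>  B B B A   (applied B -> B B)
  Step 4: B B B A  =>  b B B A   (applied B -> b)
  Step 5: b B B A  =>  b b B A   (applied B -> b)
  Step 6: b b B A  =>  b b B B A   (applied B -> B B)
  Step 7: b b B B A  =>  b b b B A   (applied B -> b)
  Step 8: b b b B A  =>  b b b b A   (applied B -> b)
  Step 9: b b b b A  =>  b b b b A A   (applied A -> A A)
  Step 10: b b b b A A  =>  b b b b a A   (applied A -> a)
  Step 11: b b b b a A  =>  b b b b a a   (applied A -> a)
Final yield: b b b b a a
Total rewrite steps: 11

11


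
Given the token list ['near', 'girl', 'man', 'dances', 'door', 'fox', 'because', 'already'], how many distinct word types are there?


Listing all tokens and tracking unique types:
  Token 1: 'near' -> NEW (unique so far: 1)
  Token 2: 'girl' -> NEW (unique so far: 2)
  Token 3: 'man' -> NEW (unique so far: 3)
  Token 4: 'dances' -> NEW (unique so far: 4)
  Token 5: 'door' -> NEW (unique so far: 5)
  Token 6: 'fox' -> NEW (unique so far: 6)
  Token 7: 'because' -> NEW (unique so far: 7)
  Token 8: 'already' -> NEW (unique so far: 8)
Unique types: ('already', 'because', 'dances', 'door', 'fox', 'girl', 'man', 'near')
Vocabulary size: 8

8


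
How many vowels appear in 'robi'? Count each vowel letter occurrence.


Scanning each character of 'robi':
  Position 1: 'r' -> consonant (running count: 0)
  Position 2: 'o' -> vowel (running count: 1)
  Position 3: 'b' -> consonant (running count: 1)
  Position 4: 'i' -> vowel (running count: 2)
Total vowels: 2

2


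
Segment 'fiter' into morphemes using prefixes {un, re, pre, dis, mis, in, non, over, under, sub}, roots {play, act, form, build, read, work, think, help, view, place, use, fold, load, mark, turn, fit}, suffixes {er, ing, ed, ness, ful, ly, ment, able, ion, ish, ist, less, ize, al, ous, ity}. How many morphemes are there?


Segmenting 'fiter' against the inventory:
  'fit' -> root (morpheme 1)
  'er' -> suffix (morpheme 2)
Total morphemes: 2

2


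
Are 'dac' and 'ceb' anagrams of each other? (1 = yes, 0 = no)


Sort characters of 'dac': 'acd'
Sort characters of 'ceb': 'bce'
Sorted forms differ -> they are NOT anagrams
Result: 0

0


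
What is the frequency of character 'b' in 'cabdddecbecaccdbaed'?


Scanning 'cabdddecbecaccdbaed' for 'b':
  Position 2: 'b' -> MATCH (count: 1)
  Position 8: 'b' -> MATCH (count: 2)
  Position 15: 'b' -> MATCH (count: 3)
Total occurrences of 'b': 3

3


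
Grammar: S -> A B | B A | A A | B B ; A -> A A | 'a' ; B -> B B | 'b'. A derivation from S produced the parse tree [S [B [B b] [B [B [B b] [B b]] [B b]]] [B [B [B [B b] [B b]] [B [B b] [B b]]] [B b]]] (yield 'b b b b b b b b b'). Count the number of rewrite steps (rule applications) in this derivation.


Every bracketed nonterminal node [X ...] in the tree is produced by exactly one rule application.
Reading the tree off as a leftmost derivation:
  Step 1: S  =>  B B   (applied S -> B B)
  Step 2: B B  =>  B B B   (applied B -> B B)
  Step 3: B B B  =>  b B B   (applied B -> b)
  Step 4: b B B  =>  b B B B   (applied B -> B B)
  Step 5: b B B B  =>  b B B B B   (applied B -> B B)
  Step 6: b B B B B  =>  b b B B B   (applied B -> b)
  Step 7: b b B B B  =>  b b b B B   (applied B -> b)
  Step 8: b b b B B  =>  b b b b B   (applied B -> b)
  Step 9: b b b b B  =>  b b b b B B   (applied B -> B B)
  Step 10: b b b b B B  =>  b b b b B B B   (applied B -> B B)
  Step 11: b b b b B B B  =>  b b b b B B B B   (applied B -> B B)
  Step 12: b b b b B B B B  =>  b b b b b B B B   (applied B -> b)
  Step 13: b b b b b B B B  =>  b b b b b b B B   (applied B -> b)
  Step 14: b b b b b b B B  =>  b b b b b b B B B   (applied B -> B B)
  Step 15: b b b b b b B B B  =>  b b b b b b b B B   (applied B -> b)
  Step 16: b b b b b b b B B  =>  b b b b b b b b B   (applied B -> b)
  Step 17: b b b b b b b b B  =>  b b b b b b b b b   (applied B -> b)
Final yield: b b b b b b b b b
Total rewrite steps: 17

17


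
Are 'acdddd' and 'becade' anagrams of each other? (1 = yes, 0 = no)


Sort characters of 'acdddd': 'acdddd'
Sort characters of 'becade': 'abcdee'
Sorted forms differ -> they are NOT anagrams
Result: 0

0


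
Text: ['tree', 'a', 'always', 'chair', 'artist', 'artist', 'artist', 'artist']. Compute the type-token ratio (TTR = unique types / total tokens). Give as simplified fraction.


Tokens: 8
Unique types: ('a', 'always', 'artist', 'chair', 'tree') = 5
TTR = 5/8
Already in lowest terms.

5/8


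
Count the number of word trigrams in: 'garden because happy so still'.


Word trigrams from [5] words:
  Trigram 1: (garden because happy)
  Trigram 2: (because happy so)
  Trigram 3: (happy so still)
Total word trigrams: 5 - 2 = 3

3


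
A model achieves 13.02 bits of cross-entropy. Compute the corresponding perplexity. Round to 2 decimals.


Perplexity formula: PP = 2^H
H = 13.02
PP = 2^13.02
Decompose: 2^13.02 = 2^13 * 2^0.02
2^13 = 8192, 2^0.02 ~ 1.0139595
PP ~ 8192 * 1.0139595 = 8306.3562240
Rounded to 2 decimals: 8306.36

8306.36


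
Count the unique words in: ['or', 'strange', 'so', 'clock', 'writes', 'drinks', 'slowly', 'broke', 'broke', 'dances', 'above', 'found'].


Listing all tokens and tracking unique types:
  Token 1: 'or' -> NEW (unique so far: 1)
  Token 2: 'strange' -> NEW (unique so far: 2)
  Token 3: 'so' -> NEW (unique so far: 3)
  Token 4: 'clock' -> NEW (unique so far: 4)
  Token 5: 'writes' -> NEW (unique so far: 5)
  Token 6: 'drinks' -> NEW (unique so far: 6)
  Token 7: 'slowly' -> NEW (unique so far: 7)
  Token 8: 'broke' -> NEW (unique so far: 8)
  Token 9: 'broke' -> duplicate (unique so far: 8)
  Token 10: 'dances' -> NEW (unique so far: 9)
  Token 11: 'above' -> NEW (unique so far: 10)
  Token 12: 'found' -> NEW (unique so far: 11)
Unique types: ('above', 'broke', 'clock', 'dances', 'drinks', 'found', 'or', 'slowly', 'so', 'strange', 'writes')
Vocabulary size: 11

11


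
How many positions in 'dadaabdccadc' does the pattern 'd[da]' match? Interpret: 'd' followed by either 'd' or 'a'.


Pattern: d[da] means 'd' followed by either 'd' or 'a'.
Scanning 'dadaabdccadc' position-by-position:
  Pos 0: window 'da' -> MATCH
  Pos 1: window 'ad' -> no
  Pos 2: window 'da' -> MATCH
  Pos 3: window 'aa' -> no
  Pos 4: window 'ab' -> no
  Pos 5: window 'bd' -> no
  Pos 6: window 'dc' -> no
  Pos 7: window 'cc' -> no
  Pos 8: window 'ca' -> no
  Pos 9: window 'ad' -> no
  Pos 10: window 'dc' -> no
  Pos 11: window 'c' -> no
Total matches: 2

2


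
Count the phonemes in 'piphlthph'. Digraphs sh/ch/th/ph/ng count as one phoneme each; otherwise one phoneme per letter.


Parsing 'piphlthph' greedily, digraphs first:
  'p' -> consonant phoneme (phonemes so far: 1)
  'i' -> vowel phoneme (phonemes so far: 2)
  'ph' -> digraph (1 consonant phoneme) (phonemes so far: 3)
  'l' -> consonant phoneme (phonemes so far: 4)
  'th' -> digraph (1 consonant phoneme) (phonemes so far: 5)
  'ph' -> digraph (1 consonant phoneme) (phonemes so far: 6)
Total phonemes: 6

6


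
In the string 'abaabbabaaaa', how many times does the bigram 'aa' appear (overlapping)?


Scanning 'abaabbabaaaa' for bigram 'aa':
  Position 0: 'ab' -> no
  Position 1: 'ba' -> no
  Position 2: 'aa' -> MATCH
  Position 3: 'ab' -> no
  Position 4: 'bb' -> no
  Position 5: 'ba' -> no
  Position 6: 'ab' -> no
  Position 7: 'ba' -> no
  Position 8: 'aa' -> MATCH
  Position 9: 'aa' -> MATCH
  Position 10: 'aa' -> MATCH
Total matches: 4

4


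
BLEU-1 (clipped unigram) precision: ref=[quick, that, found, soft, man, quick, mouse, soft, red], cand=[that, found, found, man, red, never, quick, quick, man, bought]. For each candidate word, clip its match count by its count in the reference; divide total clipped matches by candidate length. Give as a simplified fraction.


Reference word counts: {'found': 1, 'man': 1, 'mouse': 1, 'quick': 2, 'red': 1, 'soft': 2, 'that': 1}
Checking each candidate word (with clipping):
  'that' -> in reference (ref count 1, used 1/1) -> match (matches: 1)
  'found' -> in reference (ref count 1, used 1/1) -> match (matches: 2)
  'found' -> ref count 1 already used up (1/1) -> clipped, no match (matches: 2)
  'man' -> in reference (ref count 1, used 1/1) -> match (matches: 3)
  'red' -> in reference (ref count 1, used 1/1) -> match (matches: 4)
  'never' -> not in reference -> no match (matches: 4)
  'quick' -> in reference (ref count 2, used 1/2) -> match (matches: 5)
  'quick' -> in reference (ref count 2, used 2/2) -> match (matches: 6)
  'man' -> ref count 1 already used up (1/1) -> clipped, no match (matches: 6)
  'bought' -> not in reference -> no match (matches: 6)
Clipped matches: 6, Candidate length: 10
Precision = 6/10 = 3/5

3/5


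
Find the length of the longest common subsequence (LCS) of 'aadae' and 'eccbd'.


DP table for LCS of 'aadae' and 'eccbd':
       e  c  c  b  d
    0  0  0  0  0  0
  a 0  0  0  0  0  0
  a 0  0  0  0  0  0
  d 0  0  0  0  0  1
  a 0  0  0  0  0  1
  e 0  1  1  1  1  1
LCS: 'd'
LCS length = 1

1


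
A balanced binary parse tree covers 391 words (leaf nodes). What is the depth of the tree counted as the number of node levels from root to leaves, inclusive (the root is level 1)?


In a balanced binary tree with n leaves the deepest leaf is ceil(log2(n)) edges below the root,
so counting node levels inclusive of root and leaves gives ceil(log2(n)) + 1 levels.
log2(391) = 8.6110
ceil(8.6110) = 9
levels = 9 + 1 = 10

10


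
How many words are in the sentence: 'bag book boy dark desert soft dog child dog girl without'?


Counting words by splitting on spaces:
  Word 1: 'bag'
  Word 2: 'book'
  Word 3: 'boy'
  Word 4: 'dark'
  Word 5: 'desert'
  Word 6: 'soft'
  Word 7: 'dog'
  Word 8: 'child'
  Word 9: 'dog'
  Word 10: 'girl'
  Word 11: 'without'
Total words: 11

11


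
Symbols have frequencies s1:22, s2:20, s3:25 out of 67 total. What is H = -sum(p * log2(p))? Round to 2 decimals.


Computing entropy H = -sum(p_i * log2(p_i)):
  s1: p = 22/67 = 0.3284, -p*log2(p) = 0.5276
  s2: p = 20/67 = 0.2985, -p*log2(p) = 0.5206
  s3: p = 25/67 = 0.3731, -p*log2(p) = 0.5307
H = sum of terms = 1.5789
Rounded to 2 decimals: 1.58

1.58


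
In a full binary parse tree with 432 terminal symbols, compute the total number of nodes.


Leaf nodes (terminals): 432
Internal nodes = n - 1 = 432 - 1 = 431
Total = leaves + internal = 432 + 431 = 863

863


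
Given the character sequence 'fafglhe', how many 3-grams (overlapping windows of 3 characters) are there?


String 'fafglhe' has length L = 7.
Number of overlapping n-grams = L - n + 1
Substituting: 7 - 3 + 1 = 5

5


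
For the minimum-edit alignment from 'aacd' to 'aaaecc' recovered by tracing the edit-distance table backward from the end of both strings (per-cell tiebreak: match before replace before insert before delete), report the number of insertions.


Edit distance = 3. Backtracking from cell (4, 6) with preference match > replace > insert > delete,
then listing the resulting alignment 'aacd' -> 'aaaecc' left to right:
  Step 1: insert 'a' [insertion #1]
  Step 2: keep 'a'
  Step 3: keep 'a'
  Step 4: insert 'e' [insertion #2]
  Step 5: keep 'c'
  Step 6: replace d->c
Total insertions: 2

2


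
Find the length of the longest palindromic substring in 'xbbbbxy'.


Scanning 'xbbbbxy' for palindromic substrings.
Substring at positions 0-5: 'xbbbbx'.
Check: reverse('xbbbbx') = 'xbbbbx' -> palindrome confirmed.
Neighbouring characters ('-' / 'y') break symmetry, so it cannot extend further.
No longer palindromic substring exists; longest length = 6

6


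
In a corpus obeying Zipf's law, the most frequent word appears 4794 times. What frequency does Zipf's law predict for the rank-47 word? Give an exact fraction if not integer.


Zipf's law: freq(rank) = f1 / rank
f1 = 4794, rank = 47
freq = 4794 / 47
= 102

102


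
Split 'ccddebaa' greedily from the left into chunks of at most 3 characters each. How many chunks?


'ccddebaa' has 8 characters.
Chunking with max size 3:
  Chunk 1: 'ccd' (positions 0-2)
  Chunk 2: 'deb' (positions 3-5)
  Chunk 3: 'aa' (positions 6-7)
Total chunks: ceil(8 / 3) = 3

3


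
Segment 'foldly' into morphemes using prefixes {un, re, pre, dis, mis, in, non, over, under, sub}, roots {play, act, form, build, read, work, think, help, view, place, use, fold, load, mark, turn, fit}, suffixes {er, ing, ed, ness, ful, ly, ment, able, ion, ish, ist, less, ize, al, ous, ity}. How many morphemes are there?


Segmenting 'foldly' against the inventory:
  'fold' -> root (morpheme 1)
  'ly' -> suffix (morpheme 2)
Total morphemes: 2

2


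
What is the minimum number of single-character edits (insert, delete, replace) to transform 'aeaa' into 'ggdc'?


Building DP table for s1='aeaa' (len 4) and s2='ggdc' (len 4):
       g  g  d  c
    0  1  2  3  4
  a 1  1  2  3  4
  e 2  2  2  3  4
  a 3  3  3  3  4
  a 4  4  4  4  4
Edit distance = dp[4][4] = 4

4


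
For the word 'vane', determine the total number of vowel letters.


Scanning each character of 'vane':
  Position 1: 'v' -> consonant (running count: 0)
  Position 2: 'a' -> vowel (running count: 1)
  Position 3: 'n' -> consonant (running count: 1)
  Position 4: 'e' -> vowel (running count: 2)
Total vowels: 2

2


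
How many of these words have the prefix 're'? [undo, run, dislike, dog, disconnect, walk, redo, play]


Checking each word for prefix 're':
  'undo' -> no (count: 0)
  'run' -> no (count: 0)
  'dislike' -> no (count: 0)
  'dog' -> no (count: 0)
  'disconnect' -> no (count: 0)
  'walk' -> no (count: 0)
  'redo' -> YES, starts with 're' (count: 1)
  'play' -> no (count: 1)
Total with prefix 're': 1

1


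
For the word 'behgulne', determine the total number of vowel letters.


Scanning each character of 'behgulne':
  Position 1: 'b' -> consonant (running count: 0)
  Position 2: 'e' -> vowel (running count: 1)
  Position 3: 'h' -> consonant (running count: 1)
  Position 4: 'g' -> consonant (running count: 1)
  Position 5: 'u' -> vowel (running count: 2)
  Position 6: 'l' -> consonant (running count: 2)
  Position 7: 'n' -> consonant (running count: 2)
  Position 8: 'e' -> vowel (running count: 3)
Total vowels: 3

3


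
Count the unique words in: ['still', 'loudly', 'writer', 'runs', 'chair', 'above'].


Listing all tokens and tracking unique types:
  Token 1: 'still' -> NEW (unique so far: 1)
  Token 2: 'loudly' -> NEW (unique so far: 2)
  Token 3: 'writer' -> NEW (unique so far: 3)
  Token 4: 'runs' -> NEW (unique so far: 4)
  Token 5: 'chair' -> NEW (unique so far: 5)
  Token 6: 'above' -> NEW (unique so far: 6)
Unique types: ('above', 'chair', 'loudly', 'runs', 'still', 'writer')
Vocabulary size: 6

6


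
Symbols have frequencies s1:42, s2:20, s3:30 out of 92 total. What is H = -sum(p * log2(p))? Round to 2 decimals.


Computing entropy H = -sum(p_i * log2(p_i)):
  s1: p = 42/92 = 0.4565, -p*log2(p) = 0.5164
  s2: p = 20/92 = 0.2174, -p*log2(p) = 0.4786
  s3: p = 30/92 = 0.3261, -p*log2(p) = 0.5272
H = sum of terms = 1.5222
Rounded to 2 decimals: 1.52

1.52


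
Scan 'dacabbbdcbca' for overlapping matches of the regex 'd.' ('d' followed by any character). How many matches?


Pattern: d. means 'd' followed by any character.
Scanning 'dacabbbdcbca' position-by-position:
  Pos 0: window 'da' -> MATCH
  Pos 1: window 'ac' -> no
  Pos 2: window 'ca' -> no
  Pos 3: window 'ab' -> no
  Pos 4: window 'bb' -> no
  Pos 5: window 'bb' -> no
  Pos 6: window 'bd' -> no
  Pos 7: window 'dc' -> MATCH
  Pos 8: window 'cb' -> no
  Pos 9: window 'bc' -> no
  Pos 10: window 'ca' -> no
  Pos 11: window 'a' -> no
Total matches: 2

2


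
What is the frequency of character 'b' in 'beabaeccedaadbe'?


Scanning 'beabaeccedaadbe' for 'b':
  Position 0: 'b' -> MATCH (count: 1)
  Position 3: 'b' -> MATCH (count: 2)
  Position 13: 'b' -> MATCH (count: 3)
Total occurrences of 'b': 3

3


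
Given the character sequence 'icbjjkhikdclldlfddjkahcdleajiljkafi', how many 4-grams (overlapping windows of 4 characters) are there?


String 'icbjjkhikdclldlfddjkahcdleajiljkafi' has length L = 35.
Number of overlapping n-grams = L - n + 1
Substituting: 35 - 4 + 1 = 32

32


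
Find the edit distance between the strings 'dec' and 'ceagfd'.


Building DP table for s1='dec' (len 3) and s2='ceagfd' (len 6):
       c  e  a  g  f  d
    0  1  2  3  4  5  6
  d 1  1  2  3  4  5  5
  e 2  2  1  2  3  4  5
  c 3  2  2  2  3  4  5
Edit distance = dp[3][6] = 5

5


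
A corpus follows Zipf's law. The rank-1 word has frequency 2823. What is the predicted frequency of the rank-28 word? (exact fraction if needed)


Zipf's law: freq(rank) = f1 / rank
f1 = 2823, rank = 28
freq = 2823 / 28
GCD(2823, 28) = 1
Simplified: 2823/28

2823/28


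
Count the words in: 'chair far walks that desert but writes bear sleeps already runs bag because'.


Counting words by splitting on spaces:
  Word 1: 'chair'
  Word 2: 'far'
  Word 3: 'walks'
  Word 4: 'that'
  Word 5: 'desert'
  Word 6: 'but'
  Word 7: 'writes'
  Word 8: 'bear'
  Word 9: 'sleeps'
  Word 10: 'already'
  Word 11: 'runs'
  Word 12: 'bag'
  Word 13: 'because'
Total words: 13

13


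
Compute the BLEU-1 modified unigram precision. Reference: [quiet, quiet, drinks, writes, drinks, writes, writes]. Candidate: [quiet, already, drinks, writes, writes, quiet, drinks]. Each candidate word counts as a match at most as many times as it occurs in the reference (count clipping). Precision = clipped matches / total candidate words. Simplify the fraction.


Reference word counts: {'drinks': 2, 'quiet': 2, 'writes': 3}
Checking each candidate word (with clipping):
  'quiet' -> in reference (ref count 2, used 1/2) -> match (matches: 1)
  'already' -> not in reference -> no match (matches: 1)
  'drinks' -> in reference (ref count 2, used 1/2) -> match (matches: 2)
  'writes' -> in reference (ref count 3, used 1/3) -> match (matches: 3)
  'writes' -> in reference (ref count 3, used 2/3) -> match (matches: 4)
  'quiet' -> in reference (ref count 2, used 2/2) -> match (matches: 5)
  'drinks' -> in reference (ref count 2, used 2/2) -> match (matches: 6)
Clipped matches: 6, Candidate length: 7
Precision = 6/7

6/7


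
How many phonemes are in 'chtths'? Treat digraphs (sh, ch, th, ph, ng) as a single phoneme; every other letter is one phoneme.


Parsing 'chtths' greedily, digraphs first:
  'ch' -> digraph (1 consonant phoneme) (phonemes so far: 1)
  't' -> consonant phoneme (phonemes so far: 2)
  'th' -> digraph (1 consonant phoneme) (phonemes so far: 3)
  's' -> consonant phoneme (phonemes so far: 4)
Total phonemes: 4

4


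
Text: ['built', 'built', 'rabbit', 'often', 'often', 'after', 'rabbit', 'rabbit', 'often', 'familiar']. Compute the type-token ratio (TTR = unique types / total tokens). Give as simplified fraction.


Tokens: 10
Unique types: ('after', 'built', 'familiar', 'often', 'rabbit') = 5
TTR = 5/10
Simplify: divide both by 5 -> 1/2
TTR = 1/2

1/2


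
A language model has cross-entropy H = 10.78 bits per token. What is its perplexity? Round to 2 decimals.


Perplexity formula: PP = 2^H
H = 10.78
PP = 2^10.78
Decompose: 2^10.78 = 2^10 * 2^0.78
2^10 = 1024, 2^0.78 ~ 1.7171309
PP ~ 1024 * 1.7171309 = 1758.3420416
Rounded to 2 decimals: 1758.34

1758.34


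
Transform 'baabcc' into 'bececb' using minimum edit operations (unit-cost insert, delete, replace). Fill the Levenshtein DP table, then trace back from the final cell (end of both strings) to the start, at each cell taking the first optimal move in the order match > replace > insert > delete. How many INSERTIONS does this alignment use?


Edit distance = 4. Backtracking from cell (6, 6) with preference match > replace > insert > delete,
then listing the resulting alignment 'baabcc' -> 'bececb' left to right:
  Step 1: keep 'b'
  Step 2: replace a->e
  Step 3: replace a->c
  Step 4: replace b->e
  Step 5: keep 'c'
  Step 6: replace c->b
Total insertions: 0

0


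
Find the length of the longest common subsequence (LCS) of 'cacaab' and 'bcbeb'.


DP table for LCS of 'cacaab' and 'bcbeb':
       b  c  b  e  b
    0  0  0  0  0  0
  c 0  0  1  1  1  1
  a 0  0  1  1  1  1
  c 0  0  1  1  1  1
  a 0  0  1  1  1  1
  a 0  0  1  1  1  1
  b 0  1  1  2  2  2
LCS: 'cb'
LCS length = 2

2


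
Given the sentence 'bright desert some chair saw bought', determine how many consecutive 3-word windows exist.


Word trigrams from [6] words:
  Trigram 1: (bright desert some)
  Trigram 2: (desert some chair)
  Trigram 3: (some chair saw)
  Trigram 4: (chair saw bought)
Total word trigrams: 6 - 2 = 4

4


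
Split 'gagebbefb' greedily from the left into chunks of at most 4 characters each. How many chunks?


'gagebbefb' has 9 characters.
Chunking with max size 4:
  Chunk 1: 'gage' (positions 0-3)
  Chunk 2: 'bbef' (positions 4-7)
  Chunk 3: 'b' (positions 8-8)
Total chunks: ceil(9 / 4) = 3

3


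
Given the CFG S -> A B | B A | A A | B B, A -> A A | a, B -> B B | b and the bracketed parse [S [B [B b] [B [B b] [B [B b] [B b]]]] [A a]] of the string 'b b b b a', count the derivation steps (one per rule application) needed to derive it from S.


Every bracketed nonterminal node [X ...] in the tree is produced by exactly one rule application.
Reading the tree off as a leftmost derivation:
  Step 1: S  =>  B A   (applied S -> B A)
  Step 2: B A  =>  B B A   (applied B -> B B)
  Step 3: B B A  =>  b B A   (applied B -> b)
  Step 4: b B A  =>  b B B A   (applied B -> B B)
  Step 5: b B B A  =>  b b B A   (applied B -> b)
  Step 6: b b B A  =>  b b B B A   (applied B -> B B)
  Step 7: b b B B A  =>  b b b B A   (applied B -> b)
  Step 8: b b b B A  =>  b b b b A   (applied B -> b)
  Step 9: b b b b A  =>  b b b b a   (applied A -> a)
Final yield: b b b b a
Total rewrite steps: 9

9


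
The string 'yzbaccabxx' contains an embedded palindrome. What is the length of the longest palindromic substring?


Scanning 'yzbaccabxx' for palindromic substrings.
Substring at positions 2-7: 'baccab'.
Check: reverse('baccab') = 'baccab' -> palindrome confirmed.
Neighbouring characters ('z' / 'x') break symmetry, so it cannot extend further.
No longer palindromic substring exists; longest length = 6

6


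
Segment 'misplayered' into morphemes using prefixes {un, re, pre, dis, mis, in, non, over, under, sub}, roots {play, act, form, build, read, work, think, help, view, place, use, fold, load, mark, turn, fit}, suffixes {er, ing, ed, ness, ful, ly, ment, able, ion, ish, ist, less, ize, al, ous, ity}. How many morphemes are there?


Segmenting 'misplayered' against the inventory:
  'mis' -> prefix (morpheme 1)
  'play' -> root (morpheme 2)
  'er' -> suffix (morpheme 3)
  'ed' -> suffix (morpheme 4)
Total morphemes: 4

4
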